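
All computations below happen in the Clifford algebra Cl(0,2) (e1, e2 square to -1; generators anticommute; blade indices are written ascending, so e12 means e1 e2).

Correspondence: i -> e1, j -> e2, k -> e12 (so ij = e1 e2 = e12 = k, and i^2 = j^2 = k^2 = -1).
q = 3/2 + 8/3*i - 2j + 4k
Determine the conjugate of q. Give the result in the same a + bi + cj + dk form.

In blades: q = 3/2 + 8/3*e1 - 2*e2 + 4*e12.
Conjugation here is Clifford conjugation: the scalar is fixed and the grade-1 and grade-2 blades all flip sign, giving 3/2 - 8/3*e1 + 2*e2 - 4*e12; translating back:
Answer: 3/2 - 8/3*i + 2j - 4k


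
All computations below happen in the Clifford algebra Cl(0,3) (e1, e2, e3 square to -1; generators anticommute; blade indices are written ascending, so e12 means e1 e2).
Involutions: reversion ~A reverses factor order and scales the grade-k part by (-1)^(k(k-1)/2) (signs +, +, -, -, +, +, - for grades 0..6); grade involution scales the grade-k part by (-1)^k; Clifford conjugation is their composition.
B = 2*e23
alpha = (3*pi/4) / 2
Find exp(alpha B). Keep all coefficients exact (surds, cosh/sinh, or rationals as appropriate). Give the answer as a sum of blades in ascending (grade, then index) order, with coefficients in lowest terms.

B^2 = (2)^2*(e23)^2 = 4*(-1) = -4 (a basis 2-blade squares to minus the product of its generators' squares).
B^2 = -4 — the negative square puts this in the circular regime; l = 2, alpha*l = 3*pi/4, so exp(alpha B) = cos(3*pi/4) + (sin(3*pi/4)/2)*B = -sqrt(2)/2 + (sqrt(2)/4)*B.
Answer: -sqrt(2)/2 + sqrt(2)/2*e23


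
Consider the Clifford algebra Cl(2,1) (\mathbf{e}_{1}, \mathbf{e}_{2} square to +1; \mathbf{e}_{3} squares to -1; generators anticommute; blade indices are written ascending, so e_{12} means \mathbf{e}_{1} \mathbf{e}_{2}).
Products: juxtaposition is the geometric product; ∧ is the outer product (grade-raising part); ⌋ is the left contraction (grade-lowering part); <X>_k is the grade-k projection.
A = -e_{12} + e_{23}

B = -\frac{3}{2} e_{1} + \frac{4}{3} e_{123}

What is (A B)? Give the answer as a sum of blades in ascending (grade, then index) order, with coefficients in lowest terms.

step 1: \frac{4}{3} e_{1} - \frac{3}{2} e_{2} + \frac{4}{3} e_{3} - \frac{3}{2} e_{123}
Answer: \frac{4}{3} e_{1} - \frac{3}{2} e_{2} + \frac{4}{3} e_{3} - \frac{3}{2} e_{123}


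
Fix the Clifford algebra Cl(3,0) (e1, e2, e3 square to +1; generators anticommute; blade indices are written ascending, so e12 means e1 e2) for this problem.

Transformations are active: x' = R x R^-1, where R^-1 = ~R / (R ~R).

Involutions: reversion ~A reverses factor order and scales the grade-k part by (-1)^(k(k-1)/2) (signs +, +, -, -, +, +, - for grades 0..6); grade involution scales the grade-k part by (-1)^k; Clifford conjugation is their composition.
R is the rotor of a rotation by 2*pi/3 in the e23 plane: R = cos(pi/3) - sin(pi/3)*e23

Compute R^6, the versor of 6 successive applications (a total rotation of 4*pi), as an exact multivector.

Rotor phase runs at HALF the rotation angle; powers of one rotor simply add phase, so after 6 steps in e23 the phase is 6*pi/3 = 2*pi and R^6 = cos(2*pi) - sin(2*pi)*e23.
cos(2*pi) = 1 and sin(2*pi) = 0, so R^6 = 1. The total rotation 4*pi is 2 full turns, so every vector returns to itself, yet the rotor is +1, back on the identity sheet (an even number of 2*pi turns).
Answer: 1


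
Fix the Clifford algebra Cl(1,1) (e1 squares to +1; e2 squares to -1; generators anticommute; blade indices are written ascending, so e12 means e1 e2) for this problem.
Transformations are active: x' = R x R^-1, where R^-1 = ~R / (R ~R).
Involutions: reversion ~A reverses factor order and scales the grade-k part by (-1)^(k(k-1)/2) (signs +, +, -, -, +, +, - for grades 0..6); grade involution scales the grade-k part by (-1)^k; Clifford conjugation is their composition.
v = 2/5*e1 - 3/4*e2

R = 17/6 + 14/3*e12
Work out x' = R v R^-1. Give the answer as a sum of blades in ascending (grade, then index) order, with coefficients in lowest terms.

~R = 17/6 - 14/3*e12, and R ~R = -55/4, so R^-1 = ~R / (-55/4).
R v = 139/30*e1 - 479/120*e2
Answer: -5716/2475*e1 + 23711/9900*e2


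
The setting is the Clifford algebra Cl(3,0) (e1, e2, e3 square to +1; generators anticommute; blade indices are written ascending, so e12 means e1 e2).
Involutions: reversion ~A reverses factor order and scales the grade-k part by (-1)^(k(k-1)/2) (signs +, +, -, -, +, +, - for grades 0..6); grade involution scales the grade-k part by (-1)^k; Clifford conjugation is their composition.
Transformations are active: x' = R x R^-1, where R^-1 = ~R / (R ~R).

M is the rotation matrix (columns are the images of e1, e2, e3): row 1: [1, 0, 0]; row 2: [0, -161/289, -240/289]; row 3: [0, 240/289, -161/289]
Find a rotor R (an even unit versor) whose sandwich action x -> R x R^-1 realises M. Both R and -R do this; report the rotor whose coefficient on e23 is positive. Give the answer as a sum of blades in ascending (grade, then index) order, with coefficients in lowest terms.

Method: write R = a + b12*e12 + b13*e13 + b23*e23 with a^2 + b12^2 + b13^2 + b23^2 = 1 (so R^-1 = ~R). Expanding the columns R e_j ~R gives tr M = 4a^2 - 1 and, from the antisymmetric part, M21 - M12 = -4a*b12, M13 - M31 = 4a*b13, M32 - M23 = -4a*b23.
Here tr M = -33/289, so a^2 = (1 + tr M)/4 = 64/289 and a = ±8/17. Taking a = 8/17: M21 - M12 = 0, M13 - M31 = 0, M32 - M23 = 480/289, giving b12 = 0, b13 = 0, b23 = -15/17, i.e. R = 8/17 - 15/17*e23.
Its e23 coefficient is negative, so report the other preimage -R.
Answer: -8/17 + 15/17*e23. Why the constraint matters: R and -R act identically through the sandwich — M has trace -33/289 either way — so only the sign condition on e23 picks one of the two preimages.


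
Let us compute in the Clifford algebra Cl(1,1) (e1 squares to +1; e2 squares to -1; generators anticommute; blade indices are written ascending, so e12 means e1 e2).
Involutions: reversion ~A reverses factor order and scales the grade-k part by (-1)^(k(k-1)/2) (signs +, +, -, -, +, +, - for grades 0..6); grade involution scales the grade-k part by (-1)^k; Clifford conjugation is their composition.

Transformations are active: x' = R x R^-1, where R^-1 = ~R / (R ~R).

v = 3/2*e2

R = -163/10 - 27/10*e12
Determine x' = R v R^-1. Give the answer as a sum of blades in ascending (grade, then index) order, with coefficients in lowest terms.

~R = -163/10 + 27/10*e12, and R ~R = 1292/5, so R^-1 = ~R / (1292/5).
R v = 81/20*e1 - 489/20*e2
Answer: -13203/25840*e1 + 40947/25840*e2


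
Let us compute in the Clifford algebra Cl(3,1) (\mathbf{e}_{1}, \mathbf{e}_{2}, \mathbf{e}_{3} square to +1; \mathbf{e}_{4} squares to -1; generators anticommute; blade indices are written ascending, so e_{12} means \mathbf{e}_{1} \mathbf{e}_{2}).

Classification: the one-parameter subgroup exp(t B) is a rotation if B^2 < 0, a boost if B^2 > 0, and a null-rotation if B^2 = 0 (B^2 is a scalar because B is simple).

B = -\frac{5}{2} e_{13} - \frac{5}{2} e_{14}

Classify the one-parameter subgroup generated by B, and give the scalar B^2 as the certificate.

B^2 term by term: the squares give (-\frac{5}{2})^2*(e_{13})^2 + (-\frac{5}{2})^2*(e_{14})^2 = \frac{25}{4}*(-1) + \frac{25}{4}*(+1) = 0 (each basis 2-blade squares to minus the product of its generators' squares); cross terms between blades sharing an index anticommute and cancel. So B^2 = 0.
Answer: null-rotation, certificate B^2 = 0. No conjugation can change B^2 = 0; the sign gives the class.


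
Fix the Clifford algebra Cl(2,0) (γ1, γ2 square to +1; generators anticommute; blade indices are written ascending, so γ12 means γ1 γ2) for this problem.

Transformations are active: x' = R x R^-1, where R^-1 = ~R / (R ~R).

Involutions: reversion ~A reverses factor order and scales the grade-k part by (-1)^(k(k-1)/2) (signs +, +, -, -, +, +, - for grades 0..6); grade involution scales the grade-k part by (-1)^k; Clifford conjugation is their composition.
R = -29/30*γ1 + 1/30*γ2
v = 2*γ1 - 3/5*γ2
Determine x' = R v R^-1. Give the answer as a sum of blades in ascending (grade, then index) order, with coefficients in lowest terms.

~R = -29/30*γ1 + 1/30*γ2, and R ~R = 421/450, so R^-1 = ~R / (421/450).
R v = -293/150 + 77/150*γ12
Answer: 4287/2105*γ1 + 194/421*γ2


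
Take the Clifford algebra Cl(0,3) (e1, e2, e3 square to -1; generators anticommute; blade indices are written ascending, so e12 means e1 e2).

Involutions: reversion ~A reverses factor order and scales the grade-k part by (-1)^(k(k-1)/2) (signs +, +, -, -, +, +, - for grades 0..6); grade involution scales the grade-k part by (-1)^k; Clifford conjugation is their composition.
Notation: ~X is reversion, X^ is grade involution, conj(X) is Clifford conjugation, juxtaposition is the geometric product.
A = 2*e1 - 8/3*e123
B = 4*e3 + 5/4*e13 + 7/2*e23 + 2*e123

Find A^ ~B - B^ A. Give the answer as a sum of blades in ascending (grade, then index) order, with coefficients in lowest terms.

first term: -16/3 + 28/3*e1 - 10/3*e2 - 5/2*e3 - 32/3*e12 - 8*e13 - 4*e23 + 7*e123
second term: 16/3 + 28/3*e1 - 10/3*e2 + 5/2*e3 - 32/3*e12 + 8*e13 + 4*e23 + 7*e123
Answer: -32/3 - 5*e3 - 16*e13 - 8*e23


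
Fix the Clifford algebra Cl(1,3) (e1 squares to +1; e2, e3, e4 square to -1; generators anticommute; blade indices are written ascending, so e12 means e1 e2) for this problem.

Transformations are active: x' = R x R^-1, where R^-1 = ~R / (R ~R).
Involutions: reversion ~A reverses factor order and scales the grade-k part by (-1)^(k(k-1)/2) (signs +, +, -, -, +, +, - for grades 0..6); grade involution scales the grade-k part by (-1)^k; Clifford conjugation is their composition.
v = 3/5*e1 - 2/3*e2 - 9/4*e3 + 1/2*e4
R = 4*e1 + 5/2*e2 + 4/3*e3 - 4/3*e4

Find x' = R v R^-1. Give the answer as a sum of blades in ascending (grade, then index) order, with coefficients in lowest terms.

~R = 4*e1 + 5/2*e2 + 4/3*e3 - 4/3*e4, and R ~R = 223/36, so R^-1 = ~R / (223/36).
R v = 116/15 - 25/6*e12 - 49/5*e13 + 14/5*e14 - 341/72*e23 + 13/36*e24 - 7/3*e34
Answer: 10467/1115*e1 + 4622/669*e2 + 24883/4460*e3 - 8539/2230*e4


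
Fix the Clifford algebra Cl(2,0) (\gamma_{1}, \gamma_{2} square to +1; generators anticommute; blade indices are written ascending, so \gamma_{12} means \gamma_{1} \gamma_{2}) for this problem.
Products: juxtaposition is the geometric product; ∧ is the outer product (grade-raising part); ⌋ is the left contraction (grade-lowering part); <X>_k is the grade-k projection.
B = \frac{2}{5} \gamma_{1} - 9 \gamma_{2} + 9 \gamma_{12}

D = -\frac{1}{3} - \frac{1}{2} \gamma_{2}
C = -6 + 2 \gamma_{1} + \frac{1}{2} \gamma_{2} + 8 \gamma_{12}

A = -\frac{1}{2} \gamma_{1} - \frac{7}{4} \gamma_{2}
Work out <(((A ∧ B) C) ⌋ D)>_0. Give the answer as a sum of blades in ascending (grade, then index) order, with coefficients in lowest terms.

step 1: \frac{26}{5} \gamma_{12}
step 2: -\frac{208}{5} + \frac{13}{5} \gamma_{1} - \frac{52}{5} \gamma_{2} - \frac{156}{5} \gamma_{12}
step 3: \frac{286}{15} + \frac{104}{5} \gamma_{2}
step 4: \frac{286}{15}
Answer: \frac{286}{15}


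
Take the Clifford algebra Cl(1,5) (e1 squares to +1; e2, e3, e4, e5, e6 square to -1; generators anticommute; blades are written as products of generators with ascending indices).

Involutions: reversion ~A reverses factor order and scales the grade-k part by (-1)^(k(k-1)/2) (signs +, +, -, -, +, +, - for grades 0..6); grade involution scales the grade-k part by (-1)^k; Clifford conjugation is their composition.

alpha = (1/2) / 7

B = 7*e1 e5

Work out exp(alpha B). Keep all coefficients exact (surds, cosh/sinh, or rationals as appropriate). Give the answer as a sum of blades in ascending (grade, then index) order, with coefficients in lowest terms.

B^2 = (7)^2*(e1 e5)^2 = 49*(+1) = 49 (a basis 2-blade squares to minus the product of its generators' squares).
B^2 = 49 — hyperbolic case — the even/odd split gives cosh and sinh: l = 7, alpha*l = 1/2, so exp(alpha B) = cosh(1/2) + (sinh(1/2)/7)*B = cosh(1/2) + (sinh(1/2)/7)*B.
Answer: cosh(1/2) + sinh(1/2)*e1 e5


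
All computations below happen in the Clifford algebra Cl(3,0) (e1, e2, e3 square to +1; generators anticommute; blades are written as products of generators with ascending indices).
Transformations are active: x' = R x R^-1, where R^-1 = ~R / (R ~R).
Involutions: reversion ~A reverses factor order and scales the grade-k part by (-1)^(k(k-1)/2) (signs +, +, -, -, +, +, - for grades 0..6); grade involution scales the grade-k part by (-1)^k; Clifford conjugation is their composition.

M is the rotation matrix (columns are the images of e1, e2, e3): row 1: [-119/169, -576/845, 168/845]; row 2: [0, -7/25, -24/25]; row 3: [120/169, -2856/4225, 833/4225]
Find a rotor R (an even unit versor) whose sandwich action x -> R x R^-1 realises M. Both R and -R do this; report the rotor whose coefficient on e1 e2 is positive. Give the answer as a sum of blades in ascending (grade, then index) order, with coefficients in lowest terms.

Method: write R = a + b12*e1 e2 + b13*e1 e3 + b23*e2 e3 with a^2 + b12^2 + b13^2 + b23^2 = 1 (so R^-1 = ~R). Expanding the columns R e_j ~R gives tr M = 4a^2 - 1 and, from the antisymmetric part, M21 - M12 = -4a*b12, M13 - M31 = 4a*b13, M32 - M23 = -4a*b23.
Here tr M = -133/169, so a^2 = (1 + tr M)/4 = 9/169 and a = ±3/13. Taking a = 3/13: M21 - M12 = 576/845, M13 - M31 = -432/845, M32 - M23 = 48/169, giving b12 = -48/65, b13 = -36/65, b23 = -4/13, i.e. R = 3/13 - 48/65*e1 e2 - 36/65*e1 e3 - 4/13*e2 e3.
Its e1 e2 coefficient is negative, so report the other preimage -R.
Answer: -3/13 + 48/65*e1 e2 + 36/65*e1 e3 + 4/13*e2 e3. Recall the cover is two-to-one: with M of trace -133/169, both preimages act alike, and the stated e1 e2 sign chooses the sheet.


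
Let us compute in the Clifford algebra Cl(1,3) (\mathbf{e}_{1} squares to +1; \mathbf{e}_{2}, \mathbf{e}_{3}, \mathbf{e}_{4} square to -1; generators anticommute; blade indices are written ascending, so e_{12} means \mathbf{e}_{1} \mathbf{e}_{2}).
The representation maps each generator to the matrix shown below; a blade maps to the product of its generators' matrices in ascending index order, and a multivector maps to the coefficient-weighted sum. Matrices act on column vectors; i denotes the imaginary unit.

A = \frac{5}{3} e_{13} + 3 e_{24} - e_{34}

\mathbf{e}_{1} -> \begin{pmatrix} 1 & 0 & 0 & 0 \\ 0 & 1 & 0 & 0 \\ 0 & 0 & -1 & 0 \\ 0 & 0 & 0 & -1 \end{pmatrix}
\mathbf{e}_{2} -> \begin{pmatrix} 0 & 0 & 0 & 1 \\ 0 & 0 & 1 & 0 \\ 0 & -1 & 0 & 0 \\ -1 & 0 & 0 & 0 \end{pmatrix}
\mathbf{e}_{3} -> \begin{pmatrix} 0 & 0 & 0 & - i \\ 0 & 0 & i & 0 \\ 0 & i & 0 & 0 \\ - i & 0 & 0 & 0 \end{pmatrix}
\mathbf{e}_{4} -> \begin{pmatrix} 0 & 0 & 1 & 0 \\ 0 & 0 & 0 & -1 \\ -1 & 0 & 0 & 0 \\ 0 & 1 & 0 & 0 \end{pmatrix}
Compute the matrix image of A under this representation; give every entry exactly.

Bivector images (products of the table entries): rho(e_{13}) = rho(\mathbf{e}_{1})rho(\mathbf{e}_{3}) = \begin{pmatrix} 0 & 0 & 0 & - i \\ 0 & 0 & i & 0 \\ 0 & - i & 0 & 0 \\ i & 0 & 0 & 0 \end{pmatrix}; rho(e_{24}) = rho(\mathbf{e}_{2})rho(\mathbf{e}_{4}) = \begin{pmatrix} 0 & 1 & 0 & 0 \\ -1 & 0 & 0 & 0 \\ 0 & 0 & 0 & 1 \\ 0 & 0 & -1 & 0 \end{pmatrix}; rho(e_{34}) = rho(\mathbf{e}_{3})rho(\mathbf{e}_{4}) = \begin{pmatrix} 0 & - i & 0 & 0 \\ - i & 0 & 0 & 0 \\ 0 & 0 & 0 & - i \\ 0 & 0 & - i & 0 \end{pmatrix}.
M = (\frac{5}{3})*rho(e_{13}) + (3)*rho(e_{24}) + (-1)*rho(e_{34}), summed entrywise:
Answer: \begin{pmatrix} 0 & 3 + i & 0 & - \frac{5 i}{3} \\ -3 + i & 0 & \frac{5 i}{3} & 0 \\ 0 & - \frac{5 i}{3} & 0 & 3 + i \\ \frac{5 i}{3} & 0 & -3 + i & 0 \end{pmatrix}


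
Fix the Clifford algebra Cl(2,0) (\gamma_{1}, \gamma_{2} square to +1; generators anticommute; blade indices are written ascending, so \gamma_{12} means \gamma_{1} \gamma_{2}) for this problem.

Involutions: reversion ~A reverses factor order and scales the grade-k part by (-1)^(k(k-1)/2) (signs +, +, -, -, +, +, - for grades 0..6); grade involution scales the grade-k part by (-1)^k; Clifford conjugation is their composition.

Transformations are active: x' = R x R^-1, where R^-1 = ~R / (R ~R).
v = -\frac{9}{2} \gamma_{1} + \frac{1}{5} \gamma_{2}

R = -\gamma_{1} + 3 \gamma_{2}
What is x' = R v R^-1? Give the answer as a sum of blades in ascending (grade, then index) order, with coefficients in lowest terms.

~R = -\gamma_{1} + 3 \gamma_{2}, and R ~R = 10, so R^-1 = ~R / (10).
R v = \frac{51}{10} + \frac{133}{10} \gamma_{12}
Answer: \frac{87}{25} \gamma_{1} + \frac{143}{50} \gamma_{2}


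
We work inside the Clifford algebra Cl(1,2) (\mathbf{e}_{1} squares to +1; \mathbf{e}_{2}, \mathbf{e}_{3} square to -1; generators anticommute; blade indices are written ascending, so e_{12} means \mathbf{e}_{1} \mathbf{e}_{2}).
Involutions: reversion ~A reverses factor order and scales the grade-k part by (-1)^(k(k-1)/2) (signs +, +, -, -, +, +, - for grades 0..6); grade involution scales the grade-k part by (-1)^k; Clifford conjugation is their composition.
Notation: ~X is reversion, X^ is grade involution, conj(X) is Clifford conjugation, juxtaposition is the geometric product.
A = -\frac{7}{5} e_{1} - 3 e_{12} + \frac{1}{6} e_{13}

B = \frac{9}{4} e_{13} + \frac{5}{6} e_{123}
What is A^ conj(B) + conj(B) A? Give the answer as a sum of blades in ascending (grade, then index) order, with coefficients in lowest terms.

first term: -\frac{3}{8} - \frac{5}{36} e_{2} - \frac{113}{20} e_{3} - \frac{67}{12} e_{23}
second term: -\frac{3}{8} - \frac{5}{36} e_{2} - \frac{113}{20} e_{3} + \frac{67}{12} e_{23}
Answer: -\frac{3}{4} - \frac{5}{18} e_{2} - \frac{113}{10} e_{3}


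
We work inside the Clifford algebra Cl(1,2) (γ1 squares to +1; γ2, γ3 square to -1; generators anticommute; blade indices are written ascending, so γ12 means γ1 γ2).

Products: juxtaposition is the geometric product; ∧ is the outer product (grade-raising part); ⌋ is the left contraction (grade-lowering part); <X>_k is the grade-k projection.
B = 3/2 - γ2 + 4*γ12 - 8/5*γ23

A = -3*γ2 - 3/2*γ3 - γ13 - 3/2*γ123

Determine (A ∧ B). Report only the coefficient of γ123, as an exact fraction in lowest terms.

step 1: -9/2*γ2 - 9/4*γ3 - 3/2*γ13 - 3/2*γ23 - 37/4*γ123
Answer: -37/4


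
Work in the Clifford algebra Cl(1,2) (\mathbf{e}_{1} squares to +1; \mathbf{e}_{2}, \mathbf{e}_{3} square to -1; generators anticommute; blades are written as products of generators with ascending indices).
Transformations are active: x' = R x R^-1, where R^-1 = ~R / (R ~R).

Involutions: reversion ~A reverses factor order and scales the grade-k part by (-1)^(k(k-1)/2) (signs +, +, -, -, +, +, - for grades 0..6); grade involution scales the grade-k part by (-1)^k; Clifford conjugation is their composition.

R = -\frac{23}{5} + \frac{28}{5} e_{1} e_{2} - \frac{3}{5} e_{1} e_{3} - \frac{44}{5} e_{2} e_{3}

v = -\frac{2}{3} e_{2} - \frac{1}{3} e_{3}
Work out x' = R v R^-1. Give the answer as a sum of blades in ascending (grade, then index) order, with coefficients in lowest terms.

~R = -\frac{23}{5} - \frac{28}{5} e_{1} e_{2} + \frac{3}{5} e_{1} e_{3} + \frac{44}{5} e_{2} e_{3}, and R ~R = \frac{1672}{25}, so R^-1 = ~R / (\frac{1672}{25}).
R v = \frac{53}{15} e_{1} + \frac{2}{15} e_{2} + \frac{37}{5} e_{3} - \frac{34}{15} e_{1} e_{2} e_{3}
Answer: \frac{277}{2508} e_{1} + \frac{144}{209} e_{2} - \frac{255}{836} e_{3}


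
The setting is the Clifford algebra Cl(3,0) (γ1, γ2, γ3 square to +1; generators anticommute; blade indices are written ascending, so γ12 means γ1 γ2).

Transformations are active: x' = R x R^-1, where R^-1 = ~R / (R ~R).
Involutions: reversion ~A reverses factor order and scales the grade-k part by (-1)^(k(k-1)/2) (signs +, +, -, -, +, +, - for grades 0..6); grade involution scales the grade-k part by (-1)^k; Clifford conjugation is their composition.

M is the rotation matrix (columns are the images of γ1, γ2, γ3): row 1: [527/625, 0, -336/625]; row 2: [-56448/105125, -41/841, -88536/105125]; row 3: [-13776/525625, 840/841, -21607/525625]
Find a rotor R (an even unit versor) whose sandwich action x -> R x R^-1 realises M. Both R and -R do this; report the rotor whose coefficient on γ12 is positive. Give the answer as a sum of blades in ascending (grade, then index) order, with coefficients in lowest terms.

Method: write R = a + b12*γ12 + b13*γ13 + b23*γ23 with a^2 + b12^2 + b13^2 + b23^2 = 1 (so R^-1 = ~R). Expanding the columns R e_j ~R gives tr M = 4a^2 - 1 and, from the antisymmetric part, M21 - M12 = -4a*b12, M13 - M31 = 4a*b13, M32 - M23 = -4a*b23.
Here tr M = 15839/21025, so a^2 = (1 + tr M)/4 = 9216/21025 and a = ±96/145. Taking a = 96/145: M21 - M12 = -56448/105125, M13 - M31 = -10752/21025, M32 - M23 = 193536/105125, giving b12 = 147/725, b13 = -28/145, b23 = -504/725, i.e. R = 96/145 + 147/725*γ12 - 28/145*γ13 - 504/725*γ23.
Its γ12 coefficient is already positive.
Answer: 96/145 + 147/725*γ12 - 28/145*γ13 - 504/725*γ23. Sheet selection: the two-to-one cover makes ±R indistinguishable at the matrix level (trace 15839/21025), so uniqueness comes from the required sign on γ12.


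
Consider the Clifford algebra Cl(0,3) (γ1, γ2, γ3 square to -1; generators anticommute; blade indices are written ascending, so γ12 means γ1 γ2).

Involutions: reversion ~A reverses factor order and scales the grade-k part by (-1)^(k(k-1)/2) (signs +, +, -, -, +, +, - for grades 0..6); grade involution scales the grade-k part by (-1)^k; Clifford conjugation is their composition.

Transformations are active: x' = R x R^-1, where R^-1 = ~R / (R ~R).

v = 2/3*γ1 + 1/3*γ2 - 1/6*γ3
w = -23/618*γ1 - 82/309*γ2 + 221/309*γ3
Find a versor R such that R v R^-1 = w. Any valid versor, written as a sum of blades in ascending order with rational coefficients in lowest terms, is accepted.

Since q(v) = q(w) = -7/12, the sum R = v + w = 389/618*γ1 + 7/103*γ2 + 113/206*γ3 does the job whenever invertible.
Answer: 389/618*γ1 + 7/103*γ2 + 113/206*γ3


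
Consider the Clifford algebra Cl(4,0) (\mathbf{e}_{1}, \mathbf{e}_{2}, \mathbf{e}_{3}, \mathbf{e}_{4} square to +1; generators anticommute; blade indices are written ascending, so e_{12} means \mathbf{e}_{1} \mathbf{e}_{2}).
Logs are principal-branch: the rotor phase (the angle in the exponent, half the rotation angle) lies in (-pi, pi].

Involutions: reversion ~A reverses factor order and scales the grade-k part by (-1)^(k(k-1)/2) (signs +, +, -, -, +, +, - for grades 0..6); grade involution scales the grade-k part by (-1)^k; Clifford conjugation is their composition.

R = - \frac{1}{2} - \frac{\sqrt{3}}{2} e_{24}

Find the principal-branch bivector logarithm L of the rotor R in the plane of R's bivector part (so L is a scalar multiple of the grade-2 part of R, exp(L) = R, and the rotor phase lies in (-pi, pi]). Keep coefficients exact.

The scalar part of R is - \frac{1}{2}, which fixes the principal-branch rotor phase; the unit plane is then the bivector part divided by the sine of that phase, and L is that plane scaled by the phase.
Concretely: cos(phase) = - \frac{1}{2} gives phase = ±\frac{2 \pi}{3}, and since phase/sin(phase) is even the sign is immaterial: L = (phase/sin(phase)) * <R>_2 = (\frac{4 \sqrt{3} \pi}{9}) * <R>_2.
Answer: - \frac{2 \pi}{3} e_{24}


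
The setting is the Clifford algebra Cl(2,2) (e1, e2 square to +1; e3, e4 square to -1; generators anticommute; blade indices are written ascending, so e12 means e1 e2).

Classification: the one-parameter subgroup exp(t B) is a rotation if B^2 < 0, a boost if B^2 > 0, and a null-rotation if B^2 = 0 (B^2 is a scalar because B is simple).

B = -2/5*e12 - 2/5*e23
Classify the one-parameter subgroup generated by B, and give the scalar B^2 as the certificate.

B^2 term by term: the squares give (-2/5)^2*(e12)^2 + (-2/5)^2*(e23)^2 = 4/25*(-1) + 4/25*(+1) = 0 (each basis 2-blade squares to minus the product of its generators' squares); cross terms between blades sharing an index anticommute and cancel. So B^2 = 0.
Answer: null-rotation, certificate B^2 = 0. B^2 = 0 is basis-independent, so its sign is the whole story.


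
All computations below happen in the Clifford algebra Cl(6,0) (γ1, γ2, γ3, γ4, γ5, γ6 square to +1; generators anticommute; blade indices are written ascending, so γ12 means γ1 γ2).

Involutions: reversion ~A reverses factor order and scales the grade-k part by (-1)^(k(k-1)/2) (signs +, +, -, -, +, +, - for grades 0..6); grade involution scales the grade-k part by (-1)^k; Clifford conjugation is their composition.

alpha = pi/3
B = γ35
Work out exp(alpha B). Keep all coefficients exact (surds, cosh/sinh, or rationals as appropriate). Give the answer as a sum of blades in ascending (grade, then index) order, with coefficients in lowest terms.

B^2 = (1)^2*(γ35)^2 = 1*(-1) = -1 (a basis 2-blade squares to minus the product of its generators' squares).
B^2 = -1 — since the square is negative, the closed form is circular: l = 1, alpha*l = pi/3, so exp(alpha B) = cos(pi/3) + (sin(pi/3)/1)*B = 1/2 + (sqrt(3)/2)*B.
Answer: 1/2 + sqrt(3)/2*γ35


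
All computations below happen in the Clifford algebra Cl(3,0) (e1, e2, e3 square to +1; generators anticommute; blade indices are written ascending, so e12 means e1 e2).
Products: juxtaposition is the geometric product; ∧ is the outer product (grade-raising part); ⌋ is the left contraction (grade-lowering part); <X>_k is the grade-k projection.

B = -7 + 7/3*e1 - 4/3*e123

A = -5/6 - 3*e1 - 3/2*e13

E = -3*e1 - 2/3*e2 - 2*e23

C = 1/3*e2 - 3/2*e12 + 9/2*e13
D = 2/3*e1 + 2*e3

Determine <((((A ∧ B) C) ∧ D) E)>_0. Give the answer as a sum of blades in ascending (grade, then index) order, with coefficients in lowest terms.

step 1: 35/6 + 343/18*e1 + 21/2*e13 + 10/9*e123
step 2: -189/4 - 779/36*e2 + 1049/12*e3 - 259/108*e12 + 2795/108*e13 - 63/4*e23 - 7/2*e123
step 3: -63/2*e1 - 189/2*e3 + 779/54*e12 - 1049/18*e13 - 779/18*e23 - 413/27*e123
step 4: 143/18 - 3257/81*e1 - 2623/18*e2 - 10999/54*e3 - 860/9*e12 - 52253/162*e13 - 154/9*e23 + 8315/54*e123
step 5: 143/18
Answer: 143/18


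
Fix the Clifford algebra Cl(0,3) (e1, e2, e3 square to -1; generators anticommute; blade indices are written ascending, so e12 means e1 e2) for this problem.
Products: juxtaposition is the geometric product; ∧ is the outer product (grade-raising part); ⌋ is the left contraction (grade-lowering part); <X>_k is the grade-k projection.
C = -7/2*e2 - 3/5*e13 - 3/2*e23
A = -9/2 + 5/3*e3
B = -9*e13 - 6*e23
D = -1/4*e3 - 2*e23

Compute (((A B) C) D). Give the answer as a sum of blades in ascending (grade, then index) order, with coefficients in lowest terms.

step 1: -15*e1 - 10*e2 + 81/2*e13 + 27*e23
step 2: 149/5 - 237/2*e3 + 159/20*e12 + 633/4*e123
step 3: -237/8 + 633/2*e1 + 237*e2 - 149/20*e3 + 633/16*e12 + 159/10*e13 - 298/5*e23 - 159/80*e123
Answer: -237/8 + 633/2*e1 + 237*e2 - 149/20*e3 + 633/16*e12 + 159/10*e13 - 298/5*e23 - 159/80*e123


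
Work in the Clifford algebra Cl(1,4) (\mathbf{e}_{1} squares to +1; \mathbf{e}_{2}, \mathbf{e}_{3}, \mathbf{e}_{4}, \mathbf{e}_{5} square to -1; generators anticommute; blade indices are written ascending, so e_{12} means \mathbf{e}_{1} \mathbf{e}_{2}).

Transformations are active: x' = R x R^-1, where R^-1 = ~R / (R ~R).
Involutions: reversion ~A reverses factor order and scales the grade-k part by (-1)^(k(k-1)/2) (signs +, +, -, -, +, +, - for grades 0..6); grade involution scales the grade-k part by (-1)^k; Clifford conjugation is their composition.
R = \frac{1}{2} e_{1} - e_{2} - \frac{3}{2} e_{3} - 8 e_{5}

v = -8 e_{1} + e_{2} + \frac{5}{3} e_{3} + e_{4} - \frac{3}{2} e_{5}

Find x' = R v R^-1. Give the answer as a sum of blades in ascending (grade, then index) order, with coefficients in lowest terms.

~R = \frac{1}{2} e_{1} - e_{2} - \frac{3}{2} e_{3} - 8 e_{5}, and R ~R = -67, so R^-1 = ~R / (-67).
R v = -\frac{25}{2} - \frac{15}{2} e_{12} - \frac{67}{6} e_{13} + \frac{1}{2} e_{14} - \frac{259}{4} e_{15} - \frac{1}{6} e_{23} - e_{24} + \frac{19}{2} e_{25} - \frac{3}{2} e_{34} + \frac{187}{12} e_{35} + 8 e_{45}
Answer: \frac{1097}{134} e_{1} - \frac{92}{67} e_{2} - \frac{895}{402} e_{3} - e_{4} - \frac{199}{134} e_{5}


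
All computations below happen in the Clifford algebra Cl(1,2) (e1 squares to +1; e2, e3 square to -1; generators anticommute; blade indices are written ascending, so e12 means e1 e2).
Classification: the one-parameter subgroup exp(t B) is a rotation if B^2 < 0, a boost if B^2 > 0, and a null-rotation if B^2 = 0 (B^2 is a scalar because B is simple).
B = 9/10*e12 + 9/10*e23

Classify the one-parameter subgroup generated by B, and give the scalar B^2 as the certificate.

B^2 term by term: the squares give (9/10)^2*(e12)^2 + (9/10)^2*(e23)^2 = 81/100*(+1) + 81/100*(-1) = 0 (each basis 2-blade squares to minus the product of its generators' squares); cross terms between blades sharing an index anticommute and cancel. So B^2 = 0.
Answer: null-rotation, certificate B^2 = 0. Check the certificate: B^2 = 0, and that sign is decisive whatever form B takes.


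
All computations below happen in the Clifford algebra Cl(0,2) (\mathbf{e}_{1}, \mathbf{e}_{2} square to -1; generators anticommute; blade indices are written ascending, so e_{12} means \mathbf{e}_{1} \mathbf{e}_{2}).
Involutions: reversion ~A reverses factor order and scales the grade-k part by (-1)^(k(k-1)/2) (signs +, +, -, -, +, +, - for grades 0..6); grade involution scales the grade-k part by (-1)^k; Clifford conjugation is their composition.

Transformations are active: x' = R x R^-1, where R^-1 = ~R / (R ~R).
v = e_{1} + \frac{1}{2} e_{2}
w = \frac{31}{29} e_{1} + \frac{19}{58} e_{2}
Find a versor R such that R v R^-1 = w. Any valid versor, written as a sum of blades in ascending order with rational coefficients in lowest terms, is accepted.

Why this works: both vectors square to -\frac{5}{4}, so q(v) = q(w) and R = v + w = \frac{60}{29} e_{1} + \frac{24}{29} e_{2} carries v to w — its own direction survives, the complement (v - w)/2 flips.
Answer: \frac{60}{29} e_{1} + \frac{24}{29} e_{2}


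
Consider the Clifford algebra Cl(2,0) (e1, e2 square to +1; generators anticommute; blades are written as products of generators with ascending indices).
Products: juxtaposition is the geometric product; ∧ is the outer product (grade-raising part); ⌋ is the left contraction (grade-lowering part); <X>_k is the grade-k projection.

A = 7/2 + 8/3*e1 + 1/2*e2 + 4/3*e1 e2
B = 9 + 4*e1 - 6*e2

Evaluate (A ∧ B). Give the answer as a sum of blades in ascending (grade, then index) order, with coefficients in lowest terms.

step 1: 63/2 + 38*e1 - 33/2*e2 - 6*e1 e2
Answer: 63/2 + 38*e1 - 33/2*e2 - 6*e1 e2


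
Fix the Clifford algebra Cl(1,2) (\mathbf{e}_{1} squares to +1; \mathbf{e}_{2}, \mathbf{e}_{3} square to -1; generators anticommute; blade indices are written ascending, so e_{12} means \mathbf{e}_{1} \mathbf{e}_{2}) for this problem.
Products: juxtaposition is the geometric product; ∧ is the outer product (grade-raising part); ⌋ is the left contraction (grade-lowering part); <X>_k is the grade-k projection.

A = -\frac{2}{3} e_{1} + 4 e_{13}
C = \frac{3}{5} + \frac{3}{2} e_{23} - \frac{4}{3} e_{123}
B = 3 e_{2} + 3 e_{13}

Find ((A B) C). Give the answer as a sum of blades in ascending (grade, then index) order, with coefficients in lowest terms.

step 1: 12 - 2 e_{3} - 2 e_{12} - 12 e_{123}
step 2: -\frac{44}{5} + 18 e_{1} - 3 e_{2} + \frac{22}{15} e_{3} - \frac{58}{15} e_{12} + 3 e_{13} + 18 e_{23} - \frac{116}{5} e_{123}
Answer: -\frac{44}{5} + 18 e_{1} - 3 e_{2} + \frac{22}{15} e_{3} - \frac{58}{15} e_{12} + 3 e_{13} + 18 e_{23} - \frac{116}{5} e_{123}


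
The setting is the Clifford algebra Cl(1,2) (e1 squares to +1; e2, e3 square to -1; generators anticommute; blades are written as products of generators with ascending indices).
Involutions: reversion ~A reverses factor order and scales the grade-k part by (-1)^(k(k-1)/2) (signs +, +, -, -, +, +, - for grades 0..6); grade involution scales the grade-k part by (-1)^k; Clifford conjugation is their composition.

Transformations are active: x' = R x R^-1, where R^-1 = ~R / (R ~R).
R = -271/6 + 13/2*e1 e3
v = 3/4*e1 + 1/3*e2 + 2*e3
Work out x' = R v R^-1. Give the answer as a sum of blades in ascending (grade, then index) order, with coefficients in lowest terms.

~R = -271/6 - 13/2*e1 e3, and R ~R = 17980/9, so R^-1 = ~R / (17980/9).
R v = -375/8*e1 - 271/18*e2 - 2285/24*e3 - 13/6*e1 e2 e3
Answer: 39399/28768*e1 + 1/3*e2 + 66311/28768*e3


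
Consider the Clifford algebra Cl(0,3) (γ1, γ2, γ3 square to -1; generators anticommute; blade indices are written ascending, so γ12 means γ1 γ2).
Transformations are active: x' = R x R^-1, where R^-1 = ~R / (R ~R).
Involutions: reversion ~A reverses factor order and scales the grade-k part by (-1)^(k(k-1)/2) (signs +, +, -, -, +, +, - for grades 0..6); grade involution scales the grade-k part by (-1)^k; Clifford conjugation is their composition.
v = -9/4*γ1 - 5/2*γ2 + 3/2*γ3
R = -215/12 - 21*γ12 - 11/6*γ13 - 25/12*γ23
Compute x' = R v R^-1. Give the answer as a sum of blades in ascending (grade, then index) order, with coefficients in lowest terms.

~R = -215/12 + 21*γ12 + 11/6*γ13 + 25/12*γ23, and R ~R = 18473/24, so R^-1 = ~R / (18473/24).
R v = -151/16*γ1 + 571/6*γ2 - 421/24*γ3 - 1507/48*γ123
Answer: 48757/17052*γ1 - 8867/4263*γ2 + 4390/4263*γ3


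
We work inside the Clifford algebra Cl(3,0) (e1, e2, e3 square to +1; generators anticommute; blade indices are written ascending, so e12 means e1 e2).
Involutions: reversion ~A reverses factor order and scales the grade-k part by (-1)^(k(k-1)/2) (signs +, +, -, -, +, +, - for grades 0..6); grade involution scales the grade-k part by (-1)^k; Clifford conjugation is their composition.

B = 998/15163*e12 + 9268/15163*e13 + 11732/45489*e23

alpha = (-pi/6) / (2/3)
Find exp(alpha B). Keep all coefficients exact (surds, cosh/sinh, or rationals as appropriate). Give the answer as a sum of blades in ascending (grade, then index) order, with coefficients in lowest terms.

B^2 term by term: the squares give (998/15163)^2*(e12)^2 + (9268/15163)^2*(e13)^2 + (11732/45489)^2*(e23)^2 = 996004/229916569*(-1) + 85895824/229916569*(-1) + 137639824/2069249121*(-1) = -4/9 (each basis 2-blade squares to minus the product of its generators' squares); cross terms between blades sharing an index anticommute and cancel. So B^2 = -4/9.
B^2 = -4/9 — the negative square puts this in the circular regime; l = 2/3, alpha*l = -pi/6, so exp(alpha B) = cos(-pi/6) + (sin(-pi/6)/(2/3))*B = sqrt(3)/2 + (-3/4)*B.
Answer: sqrt(3)/2 - 1497/30326*e12 - 6951/15163*e13 - 2933/15163*e23


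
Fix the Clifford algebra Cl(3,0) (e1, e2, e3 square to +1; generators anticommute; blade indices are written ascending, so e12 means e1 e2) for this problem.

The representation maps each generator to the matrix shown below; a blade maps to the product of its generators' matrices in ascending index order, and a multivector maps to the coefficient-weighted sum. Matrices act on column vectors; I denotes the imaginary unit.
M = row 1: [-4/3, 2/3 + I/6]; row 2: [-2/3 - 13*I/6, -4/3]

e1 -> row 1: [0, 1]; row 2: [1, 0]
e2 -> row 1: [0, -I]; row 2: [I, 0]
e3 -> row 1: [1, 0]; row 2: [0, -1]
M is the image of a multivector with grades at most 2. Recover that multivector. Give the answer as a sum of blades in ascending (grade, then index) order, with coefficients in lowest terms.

Method: 1, rho(e1), rho(e2), rho(e3) form a trace-orthogonal basis of the 2x2 complex matrices (tr(X Y) = 2 if X = Y, else 0), so M = m0*1 + m1*rho(e1) + m2*rho(e2) + m3*rho(e3) with m0 = tr(M)/2 = -4/3, m1 = tr(M rho(e1))/2 = -I, m2 = tr(M rho(e2))/2 = -7/6 + 2*I/3, m3 = tr(M rho(e3))/2 = 0.
Multiplying table entries, the bivector images are rho(e12) = I*rho(e3), rho(e13) = -I*rho(e2), rho(e23) = I*rho(e1); with real blade coefficients the real parts of m0..m3 are the coefficients of 1, e1, e2, e3 and the imaginary parts give the bivectors (e23: Im m1, e13: -Im m2, e12: Im m3).
Answer: -4/3 - 7/6*e2 - 2/3*e13 - e23


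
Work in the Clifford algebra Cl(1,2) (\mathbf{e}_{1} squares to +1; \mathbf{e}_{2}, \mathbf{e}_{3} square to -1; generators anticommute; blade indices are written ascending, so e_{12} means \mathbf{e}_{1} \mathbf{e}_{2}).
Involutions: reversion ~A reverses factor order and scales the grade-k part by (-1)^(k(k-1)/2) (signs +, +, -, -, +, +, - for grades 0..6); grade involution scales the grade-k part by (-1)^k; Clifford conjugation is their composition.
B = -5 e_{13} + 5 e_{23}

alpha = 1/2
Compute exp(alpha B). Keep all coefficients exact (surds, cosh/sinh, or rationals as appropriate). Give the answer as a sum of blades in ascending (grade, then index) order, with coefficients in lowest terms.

B^2 term by term: the squares give (-5)^2*(e_{13})^2 + (5)^2*(e_{23})^2 = 25*(+1) + 25*(-1) = 0 (each basis 2-blade squares to minus the product of its generators' squares); cross terms between blades sharing an index anticommute and cancel. So B^2 = 0.
B^2 = 0, so the series closes: exp(alpha B) = 1 + alpha B (parabolic case).
Answer: 1 - \frac{5}{2} e_{13} + \frac{5}{2} e_{23}


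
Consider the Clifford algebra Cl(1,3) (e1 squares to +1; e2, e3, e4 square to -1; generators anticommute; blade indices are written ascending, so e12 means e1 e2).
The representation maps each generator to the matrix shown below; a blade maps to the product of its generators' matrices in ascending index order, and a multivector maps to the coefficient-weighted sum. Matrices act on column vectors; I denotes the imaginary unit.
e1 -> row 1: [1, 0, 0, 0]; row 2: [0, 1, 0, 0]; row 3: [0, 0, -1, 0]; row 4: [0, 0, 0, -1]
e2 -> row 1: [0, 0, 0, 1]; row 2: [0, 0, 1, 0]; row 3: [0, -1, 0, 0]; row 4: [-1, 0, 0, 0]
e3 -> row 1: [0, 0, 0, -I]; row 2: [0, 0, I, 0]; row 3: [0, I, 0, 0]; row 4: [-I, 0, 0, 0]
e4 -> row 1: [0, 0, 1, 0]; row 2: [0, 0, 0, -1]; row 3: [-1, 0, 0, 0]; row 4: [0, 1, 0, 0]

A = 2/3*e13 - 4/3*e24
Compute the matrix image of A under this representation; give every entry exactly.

Bivector images (products of the table entries): rho(e13) = rho(e1)rho(e3) = row 1: [0, 0, 0, -I]; row 2: [0, 0, I, 0]; row 3: [0, -I, 0, 0]; row 4: [I, 0, 0, 0]; rho(e24) = rho(e2)rho(e4) = row 1: [0, 1, 0, 0]; row 2: [-1, 0, 0, 0]; row 3: [0, 0, 0, 1]; row 4: [0, 0, -1, 0].
M = (2/3)*rho(e13) + (-4/3)*rho(e24), summed entrywise:
Answer: row 1: [0, -4/3, 0, -2*I/3]; row 2: [4/3, 0, 2*I/3, 0]; row 3: [0, -2*I/3, 0, -4/3]; row 4: [2*I/3, 0, 4/3, 0]


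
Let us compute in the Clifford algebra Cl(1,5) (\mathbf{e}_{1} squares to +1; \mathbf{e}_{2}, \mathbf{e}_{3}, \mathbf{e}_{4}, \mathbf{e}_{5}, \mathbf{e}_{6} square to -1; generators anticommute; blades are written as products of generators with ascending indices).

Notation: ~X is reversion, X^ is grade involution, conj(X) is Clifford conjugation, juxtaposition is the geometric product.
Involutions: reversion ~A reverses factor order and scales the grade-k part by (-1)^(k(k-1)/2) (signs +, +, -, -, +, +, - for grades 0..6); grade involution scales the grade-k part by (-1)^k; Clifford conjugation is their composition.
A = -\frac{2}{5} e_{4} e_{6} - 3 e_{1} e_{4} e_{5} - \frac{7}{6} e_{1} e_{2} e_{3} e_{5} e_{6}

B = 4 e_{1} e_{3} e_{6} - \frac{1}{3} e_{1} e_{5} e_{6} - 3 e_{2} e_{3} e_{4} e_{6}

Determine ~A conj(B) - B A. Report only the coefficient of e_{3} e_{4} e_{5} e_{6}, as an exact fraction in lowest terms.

first term: \frac{73}{90} e_{2} e_{3} - \frac{14}{3} e_{2} e_{5} + e_{4} e_{6} - \frac{8}{5} e_{1} e_{3} e_{4} + \frac{101}{30} e_{1} e_{4} e_{5} + 12 e_{3} e_{4} e_{5} e_{6} - 9 e_{1} e_{2} e_{3} e_{5} e_{6}
second term: -\frac{143}{90} e_{2} e_{3} - \frac{14}{3} e_{2} e_{5} + e_{4} e_{6} - \frac{8}{5} e_{1} e_{3} e_{4} - \frac{109}{30} e_{1} e_{4} e_{5} - 12 e_{3} e_{4} e_{5} e_{6} - 9 e_{1} e_{2} e_{3} e_{5} e_{6}
Answer: 24


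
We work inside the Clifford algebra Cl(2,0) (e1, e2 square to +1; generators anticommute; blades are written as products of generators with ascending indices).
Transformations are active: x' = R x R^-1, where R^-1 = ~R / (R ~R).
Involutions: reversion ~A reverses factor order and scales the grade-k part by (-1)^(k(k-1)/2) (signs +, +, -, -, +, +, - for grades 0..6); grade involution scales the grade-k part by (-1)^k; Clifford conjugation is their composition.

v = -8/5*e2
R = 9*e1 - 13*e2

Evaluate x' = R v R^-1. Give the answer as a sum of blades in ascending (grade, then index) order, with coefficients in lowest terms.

~R = 9*e1 - 13*e2, and R ~R = 250, so R^-1 = ~R / (250).
R v = 104/5 - 72/5*e1 e2
Answer: 936/625*e1 - 352/625*e2
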